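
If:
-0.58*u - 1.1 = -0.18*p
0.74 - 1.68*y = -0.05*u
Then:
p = 108.266666666667*y - 41.5777777777778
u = 33.6*y - 14.8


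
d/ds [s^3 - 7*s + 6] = 3*s^2 - 7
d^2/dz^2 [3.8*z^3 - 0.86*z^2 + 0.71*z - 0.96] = 22.8*z - 1.72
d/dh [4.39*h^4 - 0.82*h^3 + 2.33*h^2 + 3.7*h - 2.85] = 17.56*h^3 - 2.46*h^2 + 4.66*h + 3.7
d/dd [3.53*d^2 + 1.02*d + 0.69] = 7.06*d + 1.02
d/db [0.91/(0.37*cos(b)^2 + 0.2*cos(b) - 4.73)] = (0.6734*cos(b) + 0.182)*sin(b)/(0.37*cos(b)^2 + 0.2*cos(b) - 4.73)^2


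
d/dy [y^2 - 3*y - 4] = 2*y - 3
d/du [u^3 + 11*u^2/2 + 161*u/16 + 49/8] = 3*u^2 + 11*u + 161/16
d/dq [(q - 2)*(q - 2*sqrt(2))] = 2*q - 2*sqrt(2) - 2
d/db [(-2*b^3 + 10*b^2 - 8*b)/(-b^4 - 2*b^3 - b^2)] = 2*(-b^3 + 11*b^2 - 12*b - 4)/(b^2*(b^3 + 3*b^2 + 3*b + 1))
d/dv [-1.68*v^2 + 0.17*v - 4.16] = 0.17 - 3.36*v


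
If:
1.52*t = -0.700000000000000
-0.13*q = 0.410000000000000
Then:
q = -3.15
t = -0.46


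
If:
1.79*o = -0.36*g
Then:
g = -4.97222222222222*o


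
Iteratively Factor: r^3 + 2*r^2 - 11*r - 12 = (r + 4)*(r^2 - 2*r - 3) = (r + 1)*(r + 4)*(r - 3)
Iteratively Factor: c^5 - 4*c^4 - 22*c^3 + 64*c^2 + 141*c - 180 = (c + 3)*(c^4 - 7*c^3 - c^2 + 67*c - 60) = (c - 4)*(c + 3)*(c^3 - 3*c^2 - 13*c + 15) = (c - 4)*(c - 1)*(c + 3)*(c^2 - 2*c - 15) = (c - 5)*(c - 4)*(c - 1)*(c + 3)*(c + 3)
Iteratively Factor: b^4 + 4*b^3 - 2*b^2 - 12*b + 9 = (b - 1)*(b^3 + 5*b^2 + 3*b - 9) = (b - 1)*(b + 3)*(b^2 + 2*b - 3) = (b - 1)*(b + 3)^2*(b - 1)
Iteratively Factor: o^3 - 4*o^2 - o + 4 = (o - 1)*(o^2 - 3*o - 4) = (o - 1)*(o + 1)*(o - 4)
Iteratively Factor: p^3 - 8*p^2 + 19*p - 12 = (p - 4)*(p^2 - 4*p + 3) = (p - 4)*(p - 3)*(p - 1)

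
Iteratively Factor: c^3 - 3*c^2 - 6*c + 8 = (c - 4)*(c^2 + c - 2) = (c - 4)*(c + 2)*(c - 1)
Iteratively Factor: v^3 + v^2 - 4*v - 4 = (v - 2)*(v^2 + 3*v + 2) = (v - 2)*(v + 2)*(v + 1)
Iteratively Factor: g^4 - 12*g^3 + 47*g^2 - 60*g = (g - 5)*(g^3 - 7*g^2 + 12*g) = g*(g - 5)*(g^2 - 7*g + 12) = g*(g - 5)*(g - 4)*(g - 3)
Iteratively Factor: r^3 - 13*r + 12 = (r - 1)*(r^2 + r - 12) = (r - 1)*(r + 4)*(r - 3)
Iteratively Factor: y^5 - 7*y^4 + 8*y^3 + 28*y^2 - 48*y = (y + 2)*(y^4 - 9*y^3 + 26*y^2 - 24*y) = (y - 4)*(y + 2)*(y^3 - 5*y^2 + 6*y) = y*(y - 4)*(y + 2)*(y^2 - 5*y + 6) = y*(y - 4)*(y - 2)*(y + 2)*(y - 3)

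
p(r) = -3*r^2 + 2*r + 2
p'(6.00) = -34.00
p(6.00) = -94.00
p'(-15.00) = 92.00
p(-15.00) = -703.00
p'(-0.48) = 4.88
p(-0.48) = 0.35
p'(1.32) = -5.92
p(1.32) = -0.59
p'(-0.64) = 5.84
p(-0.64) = -0.51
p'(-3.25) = 21.50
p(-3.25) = -36.19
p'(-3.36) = 22.16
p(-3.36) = -38.59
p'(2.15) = -10.90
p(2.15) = -7.57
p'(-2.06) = 14.36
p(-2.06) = -14.85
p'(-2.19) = 15.14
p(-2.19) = -16.77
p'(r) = 2 - 6*r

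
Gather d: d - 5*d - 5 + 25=20 - 4*d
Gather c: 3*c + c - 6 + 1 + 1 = 4*c - 4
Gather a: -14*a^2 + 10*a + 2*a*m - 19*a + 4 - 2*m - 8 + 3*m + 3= -14*a^2 + a*(2*m - 9) + m - 1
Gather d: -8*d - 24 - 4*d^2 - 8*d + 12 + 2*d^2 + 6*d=-2*d^2 - 10*d - 12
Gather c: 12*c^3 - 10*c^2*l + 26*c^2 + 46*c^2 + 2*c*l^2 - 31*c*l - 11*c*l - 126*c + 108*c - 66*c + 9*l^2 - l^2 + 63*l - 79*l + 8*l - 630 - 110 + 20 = 12*c^3 + c^2*(72 - 10*l) + c*(2*l^2 - 42*l - 84) + 8*l^2 - 8*l - 720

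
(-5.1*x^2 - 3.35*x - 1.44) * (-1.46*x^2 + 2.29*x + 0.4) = 7.446*x^4 - 6.788*x^3 - 7.6091*x^2 - 4.6376*x - 0.576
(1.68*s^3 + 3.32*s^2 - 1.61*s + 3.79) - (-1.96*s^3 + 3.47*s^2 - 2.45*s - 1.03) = 3.64*s^3 - 0.15*s^2 + 0.84*s + 4.82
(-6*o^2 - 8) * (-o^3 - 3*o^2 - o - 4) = 6*o^5 + 18*o^4 + 14*o^3 + 48*o^2 + 8*o + 32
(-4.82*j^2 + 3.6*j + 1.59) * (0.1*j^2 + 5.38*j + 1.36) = -0.482*j^4 - 25.5716*j^3 + 12.9718*j^2 + 13.4502*j + 2.1624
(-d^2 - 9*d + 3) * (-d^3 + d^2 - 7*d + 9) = d^5 + 8*d^4 - 5*d^3 + 57*d^2 - 102*d + 27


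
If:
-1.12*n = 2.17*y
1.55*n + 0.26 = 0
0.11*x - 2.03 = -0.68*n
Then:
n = -0.17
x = 19.49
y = 0.09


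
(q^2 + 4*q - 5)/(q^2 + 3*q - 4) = (q + 5)/(q + 4)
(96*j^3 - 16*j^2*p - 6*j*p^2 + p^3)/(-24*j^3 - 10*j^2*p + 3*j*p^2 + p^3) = (24*j^2 - 10*j*p + p^2)/(-6*j^2 - j*p + p^2)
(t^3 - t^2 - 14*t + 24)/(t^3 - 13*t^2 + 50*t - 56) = (t^2 + t - 12)/(t^2 - 11*t + 28)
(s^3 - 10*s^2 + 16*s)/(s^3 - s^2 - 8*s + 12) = s*(s - 8)/(s^2 + s - 6)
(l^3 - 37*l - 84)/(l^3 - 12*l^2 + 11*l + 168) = (l + 4)/(l - 8)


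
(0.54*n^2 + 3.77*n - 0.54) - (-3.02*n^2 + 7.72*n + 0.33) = 3.56*n^2 - 3.95*n - 0.87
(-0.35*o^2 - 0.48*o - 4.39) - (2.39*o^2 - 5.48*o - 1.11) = -2.74*o^2 + 5.0*o - 3.28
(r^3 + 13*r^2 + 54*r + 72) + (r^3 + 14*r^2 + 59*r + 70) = 2*r^3 + 27*r^2 + 113*r + 142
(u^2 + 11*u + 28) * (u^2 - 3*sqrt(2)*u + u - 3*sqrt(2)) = u^4 - 3*sqrt(2)*u^3 + 12*u^3 - 36*sqrt(2)*u^2 + 39*u^2 - 117*sqrt(2)*u + 28*u - 84*sqrt(2)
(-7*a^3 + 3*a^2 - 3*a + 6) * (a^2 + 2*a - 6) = -7*a^5 - 11*a^4 + 45*a^3 - 18*a^2 + 30*a - 36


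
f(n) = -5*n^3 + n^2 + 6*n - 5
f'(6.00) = -522.00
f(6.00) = -1013.00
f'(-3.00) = -135.00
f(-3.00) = 121.00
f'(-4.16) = -261.90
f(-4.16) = 347.30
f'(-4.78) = -346.29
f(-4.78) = 535.25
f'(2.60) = -90.20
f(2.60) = -70.52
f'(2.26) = -66.09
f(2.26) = -44.05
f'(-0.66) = -1.85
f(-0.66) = -7.09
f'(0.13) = 6.01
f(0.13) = -4.21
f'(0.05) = 6.06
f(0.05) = -4.70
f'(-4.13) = -258.11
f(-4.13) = 339.50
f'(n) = -15*n^2 + 2*n + 6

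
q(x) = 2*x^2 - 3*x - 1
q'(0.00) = -3.00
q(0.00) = -1.00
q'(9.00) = 33.00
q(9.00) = 134.00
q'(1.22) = 1.88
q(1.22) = -1.68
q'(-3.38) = -16.52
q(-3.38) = 31.99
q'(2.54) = 7.16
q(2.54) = 4.28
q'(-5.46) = -24.84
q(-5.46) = 75.00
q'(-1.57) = -9.28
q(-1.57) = 8.64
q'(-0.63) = -5.52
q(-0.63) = 1.68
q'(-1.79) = -10.16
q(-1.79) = 10.78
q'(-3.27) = -16.08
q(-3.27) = 30.20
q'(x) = 4*x - 3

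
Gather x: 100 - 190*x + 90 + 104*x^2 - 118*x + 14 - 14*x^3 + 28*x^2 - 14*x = -14*x^3 + 132*x^2 - 322*x + 204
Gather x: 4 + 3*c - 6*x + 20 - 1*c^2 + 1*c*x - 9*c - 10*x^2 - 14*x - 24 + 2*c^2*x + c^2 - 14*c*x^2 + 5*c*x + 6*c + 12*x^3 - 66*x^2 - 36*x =12*x^3 + x^2*(-14*c - 76) + x*(2*c^2 + 6*c - 56)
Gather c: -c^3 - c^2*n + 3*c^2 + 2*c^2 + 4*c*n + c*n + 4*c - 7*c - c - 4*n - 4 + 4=-c^3 + c^2*(5 - n) + c*(5*n - 4) - 4*n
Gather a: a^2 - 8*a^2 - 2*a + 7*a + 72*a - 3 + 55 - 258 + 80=-7*a^2 + 77*a - 126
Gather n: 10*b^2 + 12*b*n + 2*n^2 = 10*b^2 + 12*b*n + 2*n^2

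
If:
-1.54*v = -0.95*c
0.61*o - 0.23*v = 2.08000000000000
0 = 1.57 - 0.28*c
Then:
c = 5.61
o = 4.71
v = 3.46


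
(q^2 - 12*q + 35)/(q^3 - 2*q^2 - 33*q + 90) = (q - 7)/(q^2 + 3*q - 18)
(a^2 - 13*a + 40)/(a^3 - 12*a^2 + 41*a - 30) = (a - 8)/(a^2 - 7*a + 6)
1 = 1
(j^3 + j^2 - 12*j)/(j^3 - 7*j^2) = (j^2 + j - 12)/(j*(j - 7))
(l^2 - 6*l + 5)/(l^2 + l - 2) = (l - 5)/(l + 2)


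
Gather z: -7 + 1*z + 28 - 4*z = 21 - 3*z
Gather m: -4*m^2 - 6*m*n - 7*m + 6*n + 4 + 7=-4*m^2 + m*(-6*n - 7) + 6*n + 11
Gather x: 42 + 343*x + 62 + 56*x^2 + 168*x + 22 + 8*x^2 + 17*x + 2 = 64*x^2 + 528*x + 128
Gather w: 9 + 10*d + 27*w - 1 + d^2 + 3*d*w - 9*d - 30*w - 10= d^2 + d + w*(3*d - 3) - 2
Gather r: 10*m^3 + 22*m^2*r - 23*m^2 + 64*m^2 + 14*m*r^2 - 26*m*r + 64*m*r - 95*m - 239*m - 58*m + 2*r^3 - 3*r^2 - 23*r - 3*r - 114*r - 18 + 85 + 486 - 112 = 10*m^3 + 41*m^2 - 392*m + 2*r^3 + r^2*(14*m - 3) + r*(22*m^2 + 38*m - 140) + 441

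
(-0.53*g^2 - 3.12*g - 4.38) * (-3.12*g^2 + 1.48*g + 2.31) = 1.6536*g^4 + 8.95*g^3 + 7.8237*g^2 - 13.6896*g - 10.1178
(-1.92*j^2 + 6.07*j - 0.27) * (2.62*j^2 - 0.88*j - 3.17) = -5.0304*j^4 + 17.593*j^3 + 0.037399999999999*j^2 - 19.0043*j + 0.8559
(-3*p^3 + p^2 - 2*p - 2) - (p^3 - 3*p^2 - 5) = -4*p^3 + 4*p^2 - 2*p + 3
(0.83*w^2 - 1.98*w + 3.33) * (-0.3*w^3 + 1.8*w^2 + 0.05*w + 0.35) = -0.249*w^5 + 2.088*w^4 - 4.5215*w^3 + 6.1855*w^2 - 0.5265*w + 1.1655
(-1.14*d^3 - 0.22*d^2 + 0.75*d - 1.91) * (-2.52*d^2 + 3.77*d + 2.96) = 2.8728*d^5 - 3.7434*d^4 - 6.0938*d^3 + 6.9895*d^2 - 4.9807*d - 5.6536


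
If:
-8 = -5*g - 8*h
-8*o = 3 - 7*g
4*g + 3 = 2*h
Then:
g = -4/21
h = 47/42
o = -13/24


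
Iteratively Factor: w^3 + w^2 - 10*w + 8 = (w + 4)*(w^2 - 3*w + 2) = (w - 2)*(w + 4)*(w - 1)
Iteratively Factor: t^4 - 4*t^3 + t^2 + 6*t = (t - 2)*(t^3 - 2*t^2 - 3*t) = (t - 2)*(t + 1)*(t^2 - 3*t) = (t - 3)*(t - 2)*(t + 1)*(t)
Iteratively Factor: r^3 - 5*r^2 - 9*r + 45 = (r - 3)*(r^2 - 2*r - 15) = (r - 5)*(r - 3)*(r + 3)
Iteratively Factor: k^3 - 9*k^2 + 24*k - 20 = (k - 2)*(k^2 - 7*k + 10) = (k - 2)^2*(k - 5)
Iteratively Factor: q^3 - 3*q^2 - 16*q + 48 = (q + 4)*(q^2 - 7*q + 12) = (q - 3)*(q + 4)*(q - 4)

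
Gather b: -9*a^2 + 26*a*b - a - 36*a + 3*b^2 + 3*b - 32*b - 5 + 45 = -9*a^2 - 37*a + 3*b^2 + b*(26*a - 29) + 40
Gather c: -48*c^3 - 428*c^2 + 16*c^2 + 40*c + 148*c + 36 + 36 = -48*c^3 - 412*c^2 + 188*c + 72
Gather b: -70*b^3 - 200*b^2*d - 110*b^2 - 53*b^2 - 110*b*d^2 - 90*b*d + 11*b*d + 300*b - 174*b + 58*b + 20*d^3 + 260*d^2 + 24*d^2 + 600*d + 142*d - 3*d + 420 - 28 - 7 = -70*b^3 + b^2*(-200*d - 163) + b*(-110*d^2 - 79*d + 184) + 20*d^3 + 284*d^2 + 739*d + 385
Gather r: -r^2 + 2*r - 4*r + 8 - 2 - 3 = -r^2 - 2*r + 3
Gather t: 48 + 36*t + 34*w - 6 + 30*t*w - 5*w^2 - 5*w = t*(30*w + 36) - 5*w^2 + 29*w + 42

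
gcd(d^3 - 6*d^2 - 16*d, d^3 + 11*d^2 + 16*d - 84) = 1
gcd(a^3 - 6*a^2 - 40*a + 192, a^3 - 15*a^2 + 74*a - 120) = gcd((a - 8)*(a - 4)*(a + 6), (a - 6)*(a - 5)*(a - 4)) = a - 4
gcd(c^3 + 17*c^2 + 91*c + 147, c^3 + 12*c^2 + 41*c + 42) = c^2 + 10*c + 21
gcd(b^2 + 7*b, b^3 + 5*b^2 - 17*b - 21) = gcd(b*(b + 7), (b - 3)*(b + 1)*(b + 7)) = b + 7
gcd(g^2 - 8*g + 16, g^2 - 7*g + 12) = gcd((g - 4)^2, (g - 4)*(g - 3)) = g - 4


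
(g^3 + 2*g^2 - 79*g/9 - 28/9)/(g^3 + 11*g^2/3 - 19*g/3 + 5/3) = (9*g^3 + 18*g^2 - 79*g - 28)/(3*(3*g^3 + 11*g^2 - 19*g + 5))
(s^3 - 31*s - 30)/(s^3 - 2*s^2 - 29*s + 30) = (s + 1)/(s - 1)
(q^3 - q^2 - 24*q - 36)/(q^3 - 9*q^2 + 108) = (q + 2)/(q - 6)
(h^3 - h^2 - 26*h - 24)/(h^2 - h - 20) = (h^2 - 5*h - 6)/(h - 5)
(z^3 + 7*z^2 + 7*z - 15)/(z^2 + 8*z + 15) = z - 1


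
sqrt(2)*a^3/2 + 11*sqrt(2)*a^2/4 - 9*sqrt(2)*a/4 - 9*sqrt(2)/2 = (a - 3/2)*(a + 6)*(sqrt(2)*a/2 + sqrt(2)/2)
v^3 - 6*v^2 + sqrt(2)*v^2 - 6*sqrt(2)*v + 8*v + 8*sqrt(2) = (v - 4)*(v - 2)*(v + sqrt(2))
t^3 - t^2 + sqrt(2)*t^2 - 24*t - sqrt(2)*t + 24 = (t - 1)*(t - 3*sqrt(2))*(t + 4*sqrt(2))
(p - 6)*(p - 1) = p^2 - 7*p + 6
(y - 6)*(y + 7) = y^2 + y - 42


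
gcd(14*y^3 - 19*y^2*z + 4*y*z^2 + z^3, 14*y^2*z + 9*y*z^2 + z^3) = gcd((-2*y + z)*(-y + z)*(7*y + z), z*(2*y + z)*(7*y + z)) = 7*y + z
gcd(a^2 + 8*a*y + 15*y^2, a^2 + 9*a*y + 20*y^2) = a + 5*y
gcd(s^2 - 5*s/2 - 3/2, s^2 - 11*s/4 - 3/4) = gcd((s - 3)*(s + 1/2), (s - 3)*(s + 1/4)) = s - 3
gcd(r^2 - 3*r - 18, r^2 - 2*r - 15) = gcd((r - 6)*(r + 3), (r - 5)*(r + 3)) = r + 3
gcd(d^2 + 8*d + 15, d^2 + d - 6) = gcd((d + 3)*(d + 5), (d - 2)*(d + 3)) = d + 3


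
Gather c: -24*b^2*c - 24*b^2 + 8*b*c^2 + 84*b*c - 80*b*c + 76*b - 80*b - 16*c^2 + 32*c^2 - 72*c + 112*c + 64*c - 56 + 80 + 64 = -24*b^2 - 4*b + c^2*(8*b + 16) + c*(-24*b^2 + 4*b + 104) + 88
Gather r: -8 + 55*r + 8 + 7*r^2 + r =7*r^2 + 56*r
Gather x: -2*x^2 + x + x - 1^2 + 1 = -2*x^2 + 2*x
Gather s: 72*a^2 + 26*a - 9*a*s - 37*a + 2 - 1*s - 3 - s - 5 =72*a^2 - 11*a + s*(-9*a - 2) - 6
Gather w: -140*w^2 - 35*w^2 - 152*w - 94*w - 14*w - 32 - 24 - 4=-175*w^2 - 260*w - 60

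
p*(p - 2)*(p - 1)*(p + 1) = p^4 - 2*p^3 - p^2 + 2*p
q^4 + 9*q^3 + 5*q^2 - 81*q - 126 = (q - 3)*(q + 2)*(q + 3)*(q + 7)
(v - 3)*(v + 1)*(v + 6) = v^3 + 4*v^2 - 15*v - 18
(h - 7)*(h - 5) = h^2 - 12*h + 35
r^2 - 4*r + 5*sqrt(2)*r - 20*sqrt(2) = (r - 4)*(r + 5*sqrt(2))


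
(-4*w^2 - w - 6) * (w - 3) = -4*w^3 + 11*w^2 - 3*w + 18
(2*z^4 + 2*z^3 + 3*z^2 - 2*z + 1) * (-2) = -4*z^4 - 4*z^3 - 6*z^2 + 4*z - 2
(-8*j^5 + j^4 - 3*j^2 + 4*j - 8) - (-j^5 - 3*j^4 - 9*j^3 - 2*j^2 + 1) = -7*j^5 + 4*j^4 + 9*j^3 - j^2 + 4*j - 9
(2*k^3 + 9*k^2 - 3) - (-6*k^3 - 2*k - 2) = 8*k^3 + 9*k^2 + 2*k - 1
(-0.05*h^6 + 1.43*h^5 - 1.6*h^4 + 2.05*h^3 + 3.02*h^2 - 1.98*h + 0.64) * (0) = 0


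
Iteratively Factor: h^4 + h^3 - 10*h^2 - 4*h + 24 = (h - 2)*(h^3 + 3*h^2 - 4*h - 12) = (h - 2)^2*(h^2 + 5*h + 6) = (h - 2)^2*(h + 3)*(h + 2)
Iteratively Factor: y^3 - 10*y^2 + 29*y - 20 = (y - 4)*(y^2 - 6*y + 5) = (y - 5)*(y - 4)*(y - 1)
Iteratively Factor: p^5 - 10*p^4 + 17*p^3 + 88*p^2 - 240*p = (p - 4)*(p^4 - 6*p^3 - 7*p^2 + 60*p) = (p - 5)*(p - 4)*(p^3 - p^2 - 12*p) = (p - 5)*(p - 4)^2*(p^2 + 3*p) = (p - 5)*(p - 4)^2*(p + 3)*(p)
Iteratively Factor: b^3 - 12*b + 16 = (b + 4)*(b^2 - 4*b + 4) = (b - 2)*(b + 4)*(b - 2)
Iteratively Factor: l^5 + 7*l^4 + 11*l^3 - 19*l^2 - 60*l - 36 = (l + 1)*(l^4 + 6*l^3 + 5*l^2 - 24*l - 36) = (l - 2)*(l + 1)*(l^3 + 8*l^2 + 21*l + 18) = (l - 2)*(l + 1)*(l + 3)*(l^2 + 5*l + 6) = (l - 2)*(l + 1)*(l + 2)*(l + 3)*(l + 3)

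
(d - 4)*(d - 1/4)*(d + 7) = d^3 + 11*d^2/4 - 115*d/4 + 7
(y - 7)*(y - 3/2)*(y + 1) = y^3 - 15*y^2/2 + 2*y + 21/2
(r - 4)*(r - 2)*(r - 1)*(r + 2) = r^4 - 5*r^3 + 20*r - 16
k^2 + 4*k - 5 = (k - 1)*(k + 5)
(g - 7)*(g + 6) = g^2 - g - 42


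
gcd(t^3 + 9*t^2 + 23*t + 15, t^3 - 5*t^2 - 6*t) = t + 1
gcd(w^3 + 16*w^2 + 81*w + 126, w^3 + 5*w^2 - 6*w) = w + 6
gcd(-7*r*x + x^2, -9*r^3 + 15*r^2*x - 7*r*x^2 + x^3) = 1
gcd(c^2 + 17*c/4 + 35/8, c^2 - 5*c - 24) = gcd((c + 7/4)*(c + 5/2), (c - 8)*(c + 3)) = 1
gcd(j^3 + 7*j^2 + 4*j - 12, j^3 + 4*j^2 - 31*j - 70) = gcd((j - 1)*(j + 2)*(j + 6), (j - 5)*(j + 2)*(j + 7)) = j + 2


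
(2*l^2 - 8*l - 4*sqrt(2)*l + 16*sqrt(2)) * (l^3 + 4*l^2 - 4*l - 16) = 2*l^5 - 4*sqrt(2)*l^4 - 40*l^3 + 80*sqrt(2)*l^2 + 128*l - 256*sqrt(2)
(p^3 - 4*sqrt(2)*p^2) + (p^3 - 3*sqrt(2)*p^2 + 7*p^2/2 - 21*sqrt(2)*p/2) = 2*p^3 - 7*sqrt(2)*p^2 + 7*p^2/2 - 21*sqrt(2)*p/2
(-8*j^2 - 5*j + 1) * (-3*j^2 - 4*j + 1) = 24*j^4 + 47*j^3 + 9*j^2 - 9*j + 1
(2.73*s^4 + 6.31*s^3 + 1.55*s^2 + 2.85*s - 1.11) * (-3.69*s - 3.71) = -10.0737*s^5 - 33.4122*s^4 - 29.1296*s^3 - 16.267*s^2 - 6.4776*s + 4.1181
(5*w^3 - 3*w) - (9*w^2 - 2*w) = 5*w^3 - 9*w^2 - w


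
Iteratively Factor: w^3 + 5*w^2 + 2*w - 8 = (w + 2)*(w^2 + 3*w - 4) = (w + 2)*(w + 4)*(w - 1)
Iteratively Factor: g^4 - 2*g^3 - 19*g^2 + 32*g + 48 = (g + 1)*(g^3 - 3*g^2 - 16*g + 48) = (g + 1)*(g + 4)*(g^2 - 7*g + 12) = (g - 3)*(g + 1)*(g + 4)*(g - 4)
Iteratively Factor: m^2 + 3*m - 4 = (m - 1)*(m + 4)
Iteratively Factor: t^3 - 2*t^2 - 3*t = (t)*(t^2 - 2*t - 3) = t*(t + 1)*(t - 3)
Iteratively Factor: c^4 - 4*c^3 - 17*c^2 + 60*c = (c - 3)*(c^3 - c^2 - 20*c) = c*(c - 3)*(c^2 - c - 20) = c*(c - 3)*(c + 4)*(c - 5)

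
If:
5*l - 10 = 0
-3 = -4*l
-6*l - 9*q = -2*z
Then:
No Solution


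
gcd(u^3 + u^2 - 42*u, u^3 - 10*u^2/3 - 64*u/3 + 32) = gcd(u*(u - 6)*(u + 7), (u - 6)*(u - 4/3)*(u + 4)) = u - 6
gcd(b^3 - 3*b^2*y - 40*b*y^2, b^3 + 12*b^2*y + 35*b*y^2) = b^2 + 5*b*y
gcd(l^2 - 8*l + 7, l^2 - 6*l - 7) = l - 7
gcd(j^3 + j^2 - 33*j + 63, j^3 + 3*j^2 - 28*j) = j + 7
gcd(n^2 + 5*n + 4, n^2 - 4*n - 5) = n + 1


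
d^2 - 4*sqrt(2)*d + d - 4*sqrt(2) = (d + 1)*(d - 4*sqrt(2))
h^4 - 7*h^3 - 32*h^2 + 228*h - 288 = (h - 8)*(h - 3)*(h - 2)*(h + 6)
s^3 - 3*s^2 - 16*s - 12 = (s - 6)*(s + 1)*(s + 2)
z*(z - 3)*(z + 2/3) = z^3 - 7*z^2/3 - 2*z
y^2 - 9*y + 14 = (y - 7)*(y - 2)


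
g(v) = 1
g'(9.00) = 0.00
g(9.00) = 1.00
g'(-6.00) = 0.00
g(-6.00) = 1.00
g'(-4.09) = 0.00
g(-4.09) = 1.00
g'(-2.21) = 0.00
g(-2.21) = 1.00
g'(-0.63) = 0.00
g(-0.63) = 1.00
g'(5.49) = 0.00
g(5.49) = 1.00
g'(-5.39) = 0.00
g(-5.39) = 1.00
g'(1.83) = 0.00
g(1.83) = 1.00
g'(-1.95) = 0.00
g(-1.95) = 1.00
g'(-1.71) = 0.00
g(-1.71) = 1.00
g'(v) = 0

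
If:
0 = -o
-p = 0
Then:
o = 0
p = 0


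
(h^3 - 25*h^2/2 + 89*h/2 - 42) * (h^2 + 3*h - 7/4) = h^5 - 19*h^4/2 + 21*h^3/4 + 907*h^2/8 - 1631*h/8 + 147/2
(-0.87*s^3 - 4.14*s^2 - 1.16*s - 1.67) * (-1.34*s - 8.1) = 1.1658*s^4 + 12.5946*s^3 + 35.0884*s^2 + 11.6338*s + 13.527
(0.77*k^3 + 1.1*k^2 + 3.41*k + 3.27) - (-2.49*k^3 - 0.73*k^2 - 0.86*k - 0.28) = 3.26*k^3 + 1.83*k^2 + 4.27*k + 3.55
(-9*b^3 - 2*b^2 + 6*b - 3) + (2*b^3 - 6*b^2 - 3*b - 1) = -7*b^3 - 8*b^2 + 3*b - 4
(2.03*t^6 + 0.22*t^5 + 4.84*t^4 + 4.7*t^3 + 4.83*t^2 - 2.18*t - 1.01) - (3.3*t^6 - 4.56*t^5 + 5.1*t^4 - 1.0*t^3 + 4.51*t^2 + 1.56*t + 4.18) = -1.27*t^6 + 4.78*t^5 - 0.26*t^4 + 5.7*t^3 + 0.32*t^2 - 3.74*t - 5.19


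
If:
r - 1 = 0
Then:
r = 1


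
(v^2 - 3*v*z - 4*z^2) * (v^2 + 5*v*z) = v^4 + 2*v^3*z - 19*v^2*z^2 - 20*v*z^3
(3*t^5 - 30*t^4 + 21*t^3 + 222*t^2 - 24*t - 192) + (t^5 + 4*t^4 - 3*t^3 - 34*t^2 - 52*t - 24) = 4*t^5 - 26*t^4 + 18*t^3 + 188*t^2 - 76*t - 216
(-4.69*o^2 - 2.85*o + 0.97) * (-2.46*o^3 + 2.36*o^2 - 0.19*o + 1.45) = 11.5374*o^5 - 4.0574*o^4 - 8.2211*o^3 - 3.9698*o^2 - 4.3168*o + 1.4065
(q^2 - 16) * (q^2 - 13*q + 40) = q^4 - 13*q^3 + 24*q^2 + 208*q - 640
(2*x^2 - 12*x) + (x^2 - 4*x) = 3*x^2 - 16*x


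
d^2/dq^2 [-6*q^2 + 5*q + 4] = -12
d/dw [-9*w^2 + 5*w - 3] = 5 - 18*w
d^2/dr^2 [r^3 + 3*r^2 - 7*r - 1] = 6*r + 6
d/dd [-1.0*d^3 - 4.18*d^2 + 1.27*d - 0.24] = -3.0*d^2 - 8.36*d + 1.27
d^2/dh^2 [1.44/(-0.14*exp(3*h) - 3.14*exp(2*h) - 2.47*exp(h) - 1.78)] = (-1.44*(0.42*exp(2*h) + 6.28*exp(h) + 2.47)*(0.84*exp(2*h) + 12.56*exp(h) + 4.94)*exp(h) + (1.8144*exp(2*h) + 18.0864*exp(h) + 3.5568)*(0.14*exp(3*h) + 3.14*exp(2*h) + 2.47*exp(h) + 1.78))*exp(h)/(0.14*exp(3*h) + 3.14*exp(2*h) + 2.47*exp(h) + 1.78)^3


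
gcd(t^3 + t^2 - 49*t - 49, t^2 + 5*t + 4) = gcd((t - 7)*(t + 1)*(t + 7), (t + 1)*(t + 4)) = t + 1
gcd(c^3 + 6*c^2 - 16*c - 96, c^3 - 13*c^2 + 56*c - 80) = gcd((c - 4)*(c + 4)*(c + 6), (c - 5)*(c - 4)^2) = c - 4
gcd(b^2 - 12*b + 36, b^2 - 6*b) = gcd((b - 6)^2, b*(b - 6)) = b - 6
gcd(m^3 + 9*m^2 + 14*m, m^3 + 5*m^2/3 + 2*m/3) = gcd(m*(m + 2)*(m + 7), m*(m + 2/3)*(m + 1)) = m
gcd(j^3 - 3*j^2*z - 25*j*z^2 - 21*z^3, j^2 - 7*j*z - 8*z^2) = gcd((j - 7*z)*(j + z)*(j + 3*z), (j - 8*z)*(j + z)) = j + z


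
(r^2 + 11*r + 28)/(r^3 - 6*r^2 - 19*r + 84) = (r + 7)/(r^2 - 10*r + 21)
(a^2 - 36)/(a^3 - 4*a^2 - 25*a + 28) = (a^2 - 36)/(a^3 - 4*a^2 - 25*a + 28)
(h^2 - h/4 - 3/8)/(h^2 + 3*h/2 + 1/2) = (h - 3/4)/(h + 1)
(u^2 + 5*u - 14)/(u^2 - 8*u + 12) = (u + 7)/(u - 6)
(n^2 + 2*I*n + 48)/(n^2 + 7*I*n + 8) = (n - 6*I)/(n - I)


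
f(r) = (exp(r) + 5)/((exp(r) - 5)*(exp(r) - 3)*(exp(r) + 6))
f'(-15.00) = 0.00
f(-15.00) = 0.06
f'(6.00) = 0.00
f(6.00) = 0.00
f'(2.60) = -0.03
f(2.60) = 0.01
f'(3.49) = -0.00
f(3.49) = 0.00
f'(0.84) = 2.06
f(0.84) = 0.48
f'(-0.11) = 0.07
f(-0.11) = 0.10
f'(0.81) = 1.63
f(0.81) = 0.42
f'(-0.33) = 0.04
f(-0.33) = 0.09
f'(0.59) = 0.48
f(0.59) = 0.23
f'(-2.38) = 0.00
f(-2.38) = 0.06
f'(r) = -(exp(r) + 5)*exp(r)/((exp(r) - 5)*(exp(r) - 3)*(exp(r) + 6)^2) + exp(r)/((exp(r) - 5)*(exp(r) - 3)*(exp(r) + 6)) - (exp(r) + 5)*exp(r)/((exp(r) - 5)*(exp(r) - 3)^2*(exp(r) + 6)) - (exp(r) + 5)*exp(r)/((exp(r) - 5)^2*(exp(r) - 3)*(exp(r) + 6)) = (-2*exp(3*r) - 13*exp(2*r) + 20*exp(r) + 255)*exp(r)/(exp(6*r) - 4*exp(5*r) - 62*exp(4*r) + 312*exp(3*r) + 729*exp(2*r) - 5940*exp(r) + 8100)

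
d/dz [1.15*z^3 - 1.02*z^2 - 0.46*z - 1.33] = 3.45*z^2 - 2.04*z - 0.46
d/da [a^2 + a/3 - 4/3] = 2*a + 1/3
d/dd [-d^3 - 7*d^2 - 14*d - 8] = -3*d^2 - 14*d - 14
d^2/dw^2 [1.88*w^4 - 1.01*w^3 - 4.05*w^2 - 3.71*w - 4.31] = 22.56*w^2 - 6.06*w - 8.1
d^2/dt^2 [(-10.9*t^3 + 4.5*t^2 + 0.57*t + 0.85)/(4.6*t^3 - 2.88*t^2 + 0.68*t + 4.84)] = (-98.3663999999999*t^6 + 276.9384*t^5 + 2998.19904*t^4 - 1873.244384*t^3 + 67.0824*t^2 - 1607.896416*t + 231.561152)/(97.336*t^9 - 182.8224*t^8 + 157.62912*t^7 + 229.303488*t^6 - 361.420224*t^5 + 207.276672*t^4 + 266.715776*t^3 - 195.683136*t^2 + 47.788224*t + 113.379904)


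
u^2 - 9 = (u - 3)*(u + 3)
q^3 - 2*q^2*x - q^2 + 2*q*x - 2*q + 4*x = (q - 2)*(q + 1)*(q - 2*x)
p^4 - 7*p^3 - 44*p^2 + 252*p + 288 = (p - 8)*(p - 6)*(p + 1)*(p + 6)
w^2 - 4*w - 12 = (w - 6)*(w + 2)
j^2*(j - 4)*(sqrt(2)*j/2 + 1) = sqrt(2)*j^4/2 - 2*sqrt(2)*j^3 + j^3 - 4*j^2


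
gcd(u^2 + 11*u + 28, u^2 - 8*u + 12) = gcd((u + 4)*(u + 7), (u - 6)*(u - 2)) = 1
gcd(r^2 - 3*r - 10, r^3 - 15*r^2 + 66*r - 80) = r - 5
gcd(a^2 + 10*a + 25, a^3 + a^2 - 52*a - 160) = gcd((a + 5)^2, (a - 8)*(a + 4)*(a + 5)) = a + 5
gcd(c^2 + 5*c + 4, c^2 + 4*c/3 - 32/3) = c + 4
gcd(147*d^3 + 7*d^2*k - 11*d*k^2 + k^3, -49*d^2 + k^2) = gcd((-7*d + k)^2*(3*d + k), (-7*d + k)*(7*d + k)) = 7*d - k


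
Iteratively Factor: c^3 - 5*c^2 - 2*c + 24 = (c + 2)*(c^2 - 7*c + 12) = (c - 4)*(c + 2)*(c - 3)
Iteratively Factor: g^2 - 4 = (g - 2)*(g + 2)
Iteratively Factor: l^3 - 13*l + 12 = (l + 4)*(l^2 - 4*l + 3) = (l - 3)*(l + 4)*(l - 1)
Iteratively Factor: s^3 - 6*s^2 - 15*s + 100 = (s - 5)*(s^2 - s - 20) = (s - 5)^2*(s + 4)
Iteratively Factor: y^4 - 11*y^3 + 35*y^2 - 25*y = (y - 1)*(y^3 - 10*y^2 + 25*y) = (y - 5)*(y - 1)*(y^2 - 5*y) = y*(y - 5)*(y - 1)*(y - 5)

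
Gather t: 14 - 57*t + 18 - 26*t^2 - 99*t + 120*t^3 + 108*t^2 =120*t^3 + 82*t^2 - 156*t + 32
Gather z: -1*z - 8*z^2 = -8*z^2 - z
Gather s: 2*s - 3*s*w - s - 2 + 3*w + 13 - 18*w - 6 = s*(1 - 3*w) - 15*w + 5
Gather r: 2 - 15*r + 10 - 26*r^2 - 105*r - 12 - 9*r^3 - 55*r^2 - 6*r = -9*r^3 - 81*r^2 - 126*r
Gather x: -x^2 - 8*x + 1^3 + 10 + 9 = -x^2 - 8*x + 20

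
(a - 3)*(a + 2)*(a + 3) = a^3 + 2*a^2 - 9*a - 18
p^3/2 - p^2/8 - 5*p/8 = p*(p/2 + 1/2)*(p - 5/4)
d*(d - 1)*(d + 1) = d^3 - d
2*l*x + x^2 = x*(2*l + x)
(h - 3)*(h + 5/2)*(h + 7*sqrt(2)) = h^3 - h^2/2 + 7*sqrt(2)*h^2 - 15*h/2 - 7*sqrt(2)*h/2 - 105*sqrt(2)/2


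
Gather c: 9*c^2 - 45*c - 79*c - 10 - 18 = 9*c^2 - 124*c - 28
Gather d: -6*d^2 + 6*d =-6*d^2 + 6*d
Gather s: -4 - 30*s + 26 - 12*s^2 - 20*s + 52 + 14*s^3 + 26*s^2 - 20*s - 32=14*s^3 + 14*s^2 - 70*s + 42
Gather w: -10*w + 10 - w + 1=11 - 11*w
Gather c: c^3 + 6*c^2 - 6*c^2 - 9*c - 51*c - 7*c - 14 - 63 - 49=c^3 - 67*c - 126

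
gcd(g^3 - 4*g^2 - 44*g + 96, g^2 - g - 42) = g + 6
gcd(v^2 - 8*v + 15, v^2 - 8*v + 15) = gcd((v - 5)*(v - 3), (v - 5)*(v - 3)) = v^2 - 8*v + 15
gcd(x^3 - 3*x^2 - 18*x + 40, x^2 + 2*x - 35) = x - 5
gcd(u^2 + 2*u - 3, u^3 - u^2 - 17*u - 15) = u + 3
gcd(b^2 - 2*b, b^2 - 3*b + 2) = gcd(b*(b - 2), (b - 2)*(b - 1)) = b - 2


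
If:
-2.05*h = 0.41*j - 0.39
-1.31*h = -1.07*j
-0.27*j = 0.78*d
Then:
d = -0.06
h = 0.15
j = 0.19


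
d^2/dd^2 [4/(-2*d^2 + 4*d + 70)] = 4*(-d^2 + 2*d + 4*(d - 1)^2 + 35)/(-d^2 + 2*d + 35)^3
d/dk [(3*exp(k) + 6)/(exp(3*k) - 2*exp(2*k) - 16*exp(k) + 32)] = 3*((exp(k) + 2)*(-3*exp(2*k) + 4*exp(k) + 16) + exp(3*k) - 2*exp(2*k) - 16*exp(k) + 32)*exp(k)/(exp(3*k) - 2*exp(2*k) - 16*exp(k) + 32)^2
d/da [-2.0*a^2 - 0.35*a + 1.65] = -4.0*a - 0.35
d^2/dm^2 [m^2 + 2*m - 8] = 2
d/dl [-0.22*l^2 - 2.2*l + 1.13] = -0.44*l - 2.2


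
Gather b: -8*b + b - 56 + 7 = -7*b - 49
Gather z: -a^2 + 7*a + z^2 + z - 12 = -a^2 + 7*a + z^2 + z - 12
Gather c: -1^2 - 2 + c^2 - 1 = c^2 - 4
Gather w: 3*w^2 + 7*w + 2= 3*w^2 + 7*w + 2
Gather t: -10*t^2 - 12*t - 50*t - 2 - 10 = -10*t^2 - 62*t - 12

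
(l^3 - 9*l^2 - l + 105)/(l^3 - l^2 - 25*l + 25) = (l^2 - 4*l - 21)/(l^2 + 4*l - 5)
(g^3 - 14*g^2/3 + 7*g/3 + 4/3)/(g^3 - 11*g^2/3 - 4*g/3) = (g - 1)/g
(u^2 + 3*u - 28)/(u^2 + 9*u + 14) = (u - 4)/(u + 2)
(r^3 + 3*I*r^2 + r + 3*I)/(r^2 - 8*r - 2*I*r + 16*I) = (r^3 + 3*I*r^2 + r + 3*I)/(r^2 - 8*r - 2*I*r + 16*I)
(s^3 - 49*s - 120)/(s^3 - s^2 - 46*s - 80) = (s + 3)/(s + 2)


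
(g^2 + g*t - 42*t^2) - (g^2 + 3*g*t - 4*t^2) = -2*g*t - 38*t^2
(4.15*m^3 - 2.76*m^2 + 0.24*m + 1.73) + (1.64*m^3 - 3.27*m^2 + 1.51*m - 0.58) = 5.79*m^3 - 6.03*m^2 + 1.75*m + 1.15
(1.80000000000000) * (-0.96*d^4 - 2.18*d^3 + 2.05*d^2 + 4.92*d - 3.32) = -1.728*d^4 - 3.924*d^3 + 3.69*d^2 + 8.856*d - 5.976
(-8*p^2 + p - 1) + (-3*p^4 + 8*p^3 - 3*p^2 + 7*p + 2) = -3*p^4 + 8*p^3 - 11*p^2 + 8*p + 1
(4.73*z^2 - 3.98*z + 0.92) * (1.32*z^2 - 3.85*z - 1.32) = 6.2436*z^4 - 23.4641*z^3 + 10.2938*z^2 + 1.7116*z - 1.2144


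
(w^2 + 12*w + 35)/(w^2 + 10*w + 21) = (w + 5)/(w + 3)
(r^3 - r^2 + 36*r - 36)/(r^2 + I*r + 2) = (r^3 - r^2 + 36*r - 36)/(r^2 + I*r + 2)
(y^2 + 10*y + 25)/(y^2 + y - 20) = (y + 5)/(y - 4)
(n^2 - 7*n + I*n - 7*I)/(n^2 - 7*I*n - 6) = (n^2 + n*(-7 + I) - 7*I)/(n^2 - 7*I*n - 6)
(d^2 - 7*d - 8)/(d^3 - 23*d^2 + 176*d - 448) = (d + 1)/(d^2 - 15*d + 56)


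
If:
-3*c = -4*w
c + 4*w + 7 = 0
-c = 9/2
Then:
No Solution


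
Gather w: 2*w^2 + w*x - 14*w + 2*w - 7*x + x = 2*w^2 + w*(x - 12) - 6*x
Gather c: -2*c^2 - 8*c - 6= -2*c^2 - 8*c - 6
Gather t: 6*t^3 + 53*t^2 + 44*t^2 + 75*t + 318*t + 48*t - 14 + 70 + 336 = 6*t^3 + 97*t^2 + 441*t + 392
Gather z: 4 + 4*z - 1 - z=3*z + 3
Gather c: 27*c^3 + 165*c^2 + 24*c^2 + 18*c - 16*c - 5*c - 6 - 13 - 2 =27*c^3 + 189*c^2 - 3*c - 21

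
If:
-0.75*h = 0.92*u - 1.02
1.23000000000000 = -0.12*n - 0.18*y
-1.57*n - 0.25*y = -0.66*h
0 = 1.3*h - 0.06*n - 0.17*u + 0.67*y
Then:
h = 4.49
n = 3.33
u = -2.55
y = -9.05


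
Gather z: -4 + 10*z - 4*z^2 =-4*z^2 + 10*z - 4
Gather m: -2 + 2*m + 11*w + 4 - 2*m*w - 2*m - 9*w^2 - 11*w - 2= -2*m*w - 9*w^2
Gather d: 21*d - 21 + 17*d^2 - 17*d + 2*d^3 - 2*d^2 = 2*d^3 + 15*d^2 + 4*d - 21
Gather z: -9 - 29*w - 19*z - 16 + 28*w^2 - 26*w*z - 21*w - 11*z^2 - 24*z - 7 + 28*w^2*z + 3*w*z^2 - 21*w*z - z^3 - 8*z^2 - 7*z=28*w^2 - 50*w - z^3 + z^2*(3*w - 19) + z*(28*w^2 - 47*w - 50) - 32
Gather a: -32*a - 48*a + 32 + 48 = 80 - 80*a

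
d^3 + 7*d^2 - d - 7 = (d - 1)*(d + 1)*(d + 7)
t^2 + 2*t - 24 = (t - 4)*(t + 6)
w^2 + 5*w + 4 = (w + 1)*(w + 4)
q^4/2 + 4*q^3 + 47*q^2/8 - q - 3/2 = (q/2 + 1/4)*(q - 1/2)*(q + 2)*(q + 6)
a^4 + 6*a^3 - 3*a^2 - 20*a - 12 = (a - 2)*(a + 1)^2*(a + 6)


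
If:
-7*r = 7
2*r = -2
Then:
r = -1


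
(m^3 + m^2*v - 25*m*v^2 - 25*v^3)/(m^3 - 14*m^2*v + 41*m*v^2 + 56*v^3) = (m^2 - 25*v^2)/(m^2 - 15*m*v + 56*v^2)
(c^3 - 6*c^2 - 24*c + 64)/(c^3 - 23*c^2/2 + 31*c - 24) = 2*(c + 4)/(2*c - 3)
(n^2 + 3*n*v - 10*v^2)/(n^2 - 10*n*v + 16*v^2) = (-n - 5*v)/(-n + 8*v)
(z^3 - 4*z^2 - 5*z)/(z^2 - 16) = z*(z^2 - 4*z - 5)/(z^2 - 16)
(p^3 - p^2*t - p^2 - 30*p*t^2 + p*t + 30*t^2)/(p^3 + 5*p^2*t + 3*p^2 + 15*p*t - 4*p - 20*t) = (p - 6*t)/(p + 4)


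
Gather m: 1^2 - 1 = 0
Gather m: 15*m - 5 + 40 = 15*m + 35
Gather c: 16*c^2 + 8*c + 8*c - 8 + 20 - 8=16*c^2 + 16*c + 4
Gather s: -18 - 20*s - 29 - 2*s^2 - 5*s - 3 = -2*s^2 - 25*s - 50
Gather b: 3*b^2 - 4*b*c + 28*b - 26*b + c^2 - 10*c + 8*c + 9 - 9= 3*b^2 + b*(2 - 4*c) + c^2 - 2*c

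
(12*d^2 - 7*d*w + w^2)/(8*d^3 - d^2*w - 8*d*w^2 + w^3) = (12*d^2 - 7*d*w + w^2)/(8*d^3 - d^2*w - 8*d*w^2 + w^3)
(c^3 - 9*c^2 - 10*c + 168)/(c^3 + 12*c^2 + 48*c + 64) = (c^2 - 13*c + 42)/(c^2 + 8*c + 16)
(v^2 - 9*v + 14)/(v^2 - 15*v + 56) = (v - 2)/(v - 8)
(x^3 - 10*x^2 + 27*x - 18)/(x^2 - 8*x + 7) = (x^2 - 9*x + 18)/(x - 7)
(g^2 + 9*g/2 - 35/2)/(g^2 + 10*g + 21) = (g - 5/2)/(g + 3)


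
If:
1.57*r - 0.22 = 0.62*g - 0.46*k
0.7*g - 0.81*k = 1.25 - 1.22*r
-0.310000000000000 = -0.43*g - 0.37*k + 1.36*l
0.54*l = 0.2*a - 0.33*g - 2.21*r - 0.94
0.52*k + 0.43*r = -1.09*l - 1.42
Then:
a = 5.83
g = -0.49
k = -1.42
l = -0.77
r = 0.36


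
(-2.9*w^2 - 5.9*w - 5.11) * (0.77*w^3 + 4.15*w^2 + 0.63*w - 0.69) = -2.233*w^5 - 16.578*w^4 - 30.2467*w^3 - 22.9225*w^2 + 0.8517*w + 3.5259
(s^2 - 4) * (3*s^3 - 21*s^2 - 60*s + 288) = 3*s^5 - 21*s^4 - 72*s^3 + 372*s^2 + 240*s - 1152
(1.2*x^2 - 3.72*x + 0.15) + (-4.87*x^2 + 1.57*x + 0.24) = -3.67*x^2 - 2.15*x + 0.39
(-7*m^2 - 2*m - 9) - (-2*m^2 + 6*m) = -5*m^2 - 8*m - 9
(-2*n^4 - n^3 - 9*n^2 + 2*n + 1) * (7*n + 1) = -14*n^5 - 9*n^4 - 64*n^3 + 5*n^2 + 9*n + 1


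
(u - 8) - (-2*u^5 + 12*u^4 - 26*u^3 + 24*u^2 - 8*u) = 2*u^5 - 12*u^4 + 26*u^3 - 24*u^2 + 9*u - 8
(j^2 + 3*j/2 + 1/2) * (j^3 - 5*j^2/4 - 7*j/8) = j^5 + j^4/4 - 9*j^3/4 - 31*j^2/16 - 7*j/16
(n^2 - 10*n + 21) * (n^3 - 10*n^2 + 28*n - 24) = n^5 - 20*n^4 + 149*n^3 - 514*n^2 + 828*n - 504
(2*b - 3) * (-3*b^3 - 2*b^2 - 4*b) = -6*b^4 + 5*b^3 - 2*b^2 + 12*b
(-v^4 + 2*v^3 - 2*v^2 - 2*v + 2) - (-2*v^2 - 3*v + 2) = -v^4 + 2*v^3 + v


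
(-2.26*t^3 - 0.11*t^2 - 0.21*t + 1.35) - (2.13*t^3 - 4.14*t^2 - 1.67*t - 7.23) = -4.39*t^3 + 4.03*t^2 + 1.46*t + 8.58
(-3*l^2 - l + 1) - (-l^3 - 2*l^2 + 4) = l^3 - l^2 - l - 3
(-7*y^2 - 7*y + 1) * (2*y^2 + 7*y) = -14*y^4 - 63*y^3 - 47*y^2 + 7*y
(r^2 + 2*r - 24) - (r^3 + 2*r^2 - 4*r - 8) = -r^3 - r^2 + 6*r - 16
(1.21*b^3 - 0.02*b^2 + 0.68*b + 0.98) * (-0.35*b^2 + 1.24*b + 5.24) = -0.4235*b^5 + 1.5074*b^4 + 6.0776*b^3 + 0.3954*b^2 + 4.7784*b + 5.1352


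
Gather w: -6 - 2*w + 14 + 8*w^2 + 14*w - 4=8*w^2 + 12*w + 4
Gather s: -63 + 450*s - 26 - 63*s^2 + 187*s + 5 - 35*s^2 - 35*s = -98*s^2 + 602*s - 84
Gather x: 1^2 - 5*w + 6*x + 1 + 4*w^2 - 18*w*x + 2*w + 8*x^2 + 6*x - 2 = 4*w^2 - 3*w + 8*x^2 + x*(12 - 18*w)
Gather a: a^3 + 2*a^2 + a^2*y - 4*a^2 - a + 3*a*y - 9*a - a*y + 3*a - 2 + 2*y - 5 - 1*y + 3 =a^3 + a^2*(y - 2) + a*(2*y - 7) + y - 4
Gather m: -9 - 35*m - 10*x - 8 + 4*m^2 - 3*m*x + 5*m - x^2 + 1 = 4*m^2 + m*(-3*x - 30) - x^2 - 10*x - 16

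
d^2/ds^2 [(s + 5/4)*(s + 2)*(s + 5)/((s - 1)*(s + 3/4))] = 4*(692*s^3 + 1812*s^2 + 1104*s + 361)/(64*s^6 - 48*s^5 - 132*s^4 + 71*s^3 + 99*s^2 - 27*s - 27)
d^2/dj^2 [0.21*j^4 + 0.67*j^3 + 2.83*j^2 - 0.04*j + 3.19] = 2.52*j^2 + 4.02*j + 5.66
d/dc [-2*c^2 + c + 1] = 1 - 4*c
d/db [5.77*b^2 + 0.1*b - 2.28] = 11.54*b + 0.1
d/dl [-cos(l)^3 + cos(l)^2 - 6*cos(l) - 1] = (3*cos(l)^2 - 2*cos(l) + 6)*sin(l)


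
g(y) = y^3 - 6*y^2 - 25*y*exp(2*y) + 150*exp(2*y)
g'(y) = 3*y^2 - 50*y*exp(2*y) - 12*y + 275*exp(2*y)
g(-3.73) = -135.23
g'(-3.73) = 86.76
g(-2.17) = -35.81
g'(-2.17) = 45.17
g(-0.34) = 79.57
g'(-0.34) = 152.36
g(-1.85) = -22.01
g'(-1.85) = 41.55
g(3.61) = 81616.57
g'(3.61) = 129128.99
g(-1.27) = 2.61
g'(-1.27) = 46.77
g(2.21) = 7854.86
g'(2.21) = 13657.47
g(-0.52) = 55.85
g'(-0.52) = 113.44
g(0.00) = 150.00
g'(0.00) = 275.00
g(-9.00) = -1215.00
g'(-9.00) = 351.00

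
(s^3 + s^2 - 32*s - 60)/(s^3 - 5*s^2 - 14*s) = (s^2 - s - 30)/(s*(s - 7))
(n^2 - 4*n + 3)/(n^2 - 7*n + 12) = (n - 1)/(n - 4)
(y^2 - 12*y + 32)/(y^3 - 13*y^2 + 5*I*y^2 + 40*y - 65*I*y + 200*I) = (y - 4)/(y^2 + 5*y*(-1 + I) - 25*I)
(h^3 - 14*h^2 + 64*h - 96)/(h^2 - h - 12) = (h^2 - 10*h + 24)/(h + 3)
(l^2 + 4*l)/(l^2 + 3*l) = (l + 4)/(l + 3)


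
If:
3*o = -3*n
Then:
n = -o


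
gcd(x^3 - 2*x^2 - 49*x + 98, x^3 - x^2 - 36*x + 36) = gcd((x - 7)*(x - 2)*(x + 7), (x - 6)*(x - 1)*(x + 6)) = 1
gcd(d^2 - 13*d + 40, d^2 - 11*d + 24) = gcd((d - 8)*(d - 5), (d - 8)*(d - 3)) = d - 8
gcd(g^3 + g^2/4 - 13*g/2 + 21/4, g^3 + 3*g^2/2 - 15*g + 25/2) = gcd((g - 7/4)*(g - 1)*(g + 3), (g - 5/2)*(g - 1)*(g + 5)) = g - 1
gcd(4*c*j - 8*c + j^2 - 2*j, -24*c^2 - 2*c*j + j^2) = 4*c + j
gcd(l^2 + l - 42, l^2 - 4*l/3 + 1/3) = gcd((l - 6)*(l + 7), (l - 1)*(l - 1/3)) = 1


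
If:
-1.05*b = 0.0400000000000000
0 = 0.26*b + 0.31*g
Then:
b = -0.04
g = 0.03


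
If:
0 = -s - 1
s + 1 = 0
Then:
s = -1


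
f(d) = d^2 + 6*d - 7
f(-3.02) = -16.00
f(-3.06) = -16.00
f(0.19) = -5.82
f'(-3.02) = -0.04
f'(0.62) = 7.24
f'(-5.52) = -5.04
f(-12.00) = 65.00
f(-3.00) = -16.00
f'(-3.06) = -0.12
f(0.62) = -2.90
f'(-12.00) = -18.00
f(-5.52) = -9.65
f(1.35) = 2.92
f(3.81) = 30.38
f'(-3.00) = 0.00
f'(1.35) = 8.70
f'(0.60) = 7.20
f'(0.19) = 6.38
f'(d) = 2*d + 6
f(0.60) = -3.04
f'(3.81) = 13.62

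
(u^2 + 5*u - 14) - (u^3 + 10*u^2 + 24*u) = -u^3 - 9*u^2 - 19*u - 14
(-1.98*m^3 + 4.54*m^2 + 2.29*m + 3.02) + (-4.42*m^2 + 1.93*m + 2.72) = -1.98*m^3 + 0.12*m^2 + 4.22*m + 5.74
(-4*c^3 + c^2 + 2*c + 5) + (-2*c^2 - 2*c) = -4*c^3 - c^2 + 5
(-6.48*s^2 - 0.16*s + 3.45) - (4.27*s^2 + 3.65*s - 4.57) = -10.75*s^2 - 3.81*s + 8.02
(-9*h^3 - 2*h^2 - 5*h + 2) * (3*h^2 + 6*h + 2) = -27*h^5 - 60*h^4 - 45*h^3 - 28*h^2 + 2*h + 4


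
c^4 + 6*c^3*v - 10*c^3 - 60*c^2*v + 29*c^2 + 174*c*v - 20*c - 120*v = (c - 5)*(c - 4)*(c - 1)*(c + 6*v)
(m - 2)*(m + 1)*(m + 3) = m^3 + 2*m^2 - 5*m - 6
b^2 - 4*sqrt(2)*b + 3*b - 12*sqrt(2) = (b + 3)*(b - 4*sqrt(2))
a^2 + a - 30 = (a - 5)*(a + 6)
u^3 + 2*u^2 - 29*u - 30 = (u - 5)*(u + 1)*(u + 6)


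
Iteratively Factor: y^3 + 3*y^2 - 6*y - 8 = (y + 1)*(y^2 + 2*y - 8) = (y + 1)*(y + 4)*(y - 2)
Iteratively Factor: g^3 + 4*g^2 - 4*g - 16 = (g + 2)*(g^2 + 2*g - 8) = (g + 2)*(g + 4)*(g - 2)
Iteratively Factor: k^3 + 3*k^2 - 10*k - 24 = (k + 4)*(k^2 - k - 6) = (k - 3)*(k + 4)*(k + 2)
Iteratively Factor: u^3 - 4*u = (u)*(u^2 - 4) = u*(u - 2)*(u + 2)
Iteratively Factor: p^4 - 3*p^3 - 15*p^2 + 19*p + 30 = (p - 5)*(p^3 + 2*p^2 - 5*p - 6) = (p - 5)*(p - 2)*(p^2 + 4*p + 3) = (p - 5)*(p - 2)*(p + 3)*(p + 1)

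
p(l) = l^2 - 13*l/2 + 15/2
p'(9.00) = 11.50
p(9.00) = 30.00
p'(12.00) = 17.50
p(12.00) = 73.50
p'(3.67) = 0.84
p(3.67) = -2.89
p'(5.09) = 3.68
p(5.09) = 0.32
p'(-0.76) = -8.02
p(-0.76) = 13.02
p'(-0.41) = -7.32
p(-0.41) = 10.33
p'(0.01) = -6.48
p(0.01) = 7.44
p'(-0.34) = -7.18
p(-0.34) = 9.83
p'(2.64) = -1.22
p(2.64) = -2.69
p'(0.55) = -5.40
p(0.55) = 4.23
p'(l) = 2*l - 13/2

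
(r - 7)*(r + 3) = r^2 - 4*r - 21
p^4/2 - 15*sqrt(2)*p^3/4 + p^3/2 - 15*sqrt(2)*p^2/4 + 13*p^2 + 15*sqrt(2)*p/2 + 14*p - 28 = (p/2 + 1)*(p - 1)*(p - 4*sqrt(2))*(p - 7*sqrt(2)/2)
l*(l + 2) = l^2 + 2*l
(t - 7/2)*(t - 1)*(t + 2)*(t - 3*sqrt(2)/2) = t^4 - 5*t^3/2 - 3*sqrt(2)*t^3/2 - 11*t^2/2 + 15*sqrt(2)*t^2/4 + 7*t + 33*sqrt(2)*t/4 - 21*sqrt(2)/2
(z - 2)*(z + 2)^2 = z^3 + 2*z^2 - 4*z - 8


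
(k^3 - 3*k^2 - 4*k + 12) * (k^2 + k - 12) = k^5 - 2*k^4 - 19*k^3 + 44*k^2 + 60*k - 144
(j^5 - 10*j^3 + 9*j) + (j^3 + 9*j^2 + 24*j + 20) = j^5 - 9*j^3 + 9*j^2 + 33*j + 20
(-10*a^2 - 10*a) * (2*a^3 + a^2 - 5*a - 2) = -20*a^5 - 30*a^4 + 40*a^3 + 70*a^2 + 20*a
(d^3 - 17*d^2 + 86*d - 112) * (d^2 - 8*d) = d^5 - 25*d^4 + 222*d^3 - 800*d^2 + 896*d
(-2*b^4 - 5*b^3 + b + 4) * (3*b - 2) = -6*b^5 - 11*b^4 + 10*b^3 + 3*b^2 + 10*b - 8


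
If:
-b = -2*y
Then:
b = 2*y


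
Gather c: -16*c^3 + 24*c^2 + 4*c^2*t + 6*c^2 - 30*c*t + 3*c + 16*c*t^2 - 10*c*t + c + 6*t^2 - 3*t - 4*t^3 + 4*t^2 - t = -16*c^3 + c^2*(4*t + 30) + c*(16*t^2 - 40*t + 4) - 4*t^3 + 10*t^2 - 4*t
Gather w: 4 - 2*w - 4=-2*w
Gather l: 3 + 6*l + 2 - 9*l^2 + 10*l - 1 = -9*l^2 + 16*l + 4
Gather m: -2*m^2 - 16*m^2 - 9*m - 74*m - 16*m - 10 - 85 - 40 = -18*m^2 - 99*m - 135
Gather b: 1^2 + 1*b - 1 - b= 0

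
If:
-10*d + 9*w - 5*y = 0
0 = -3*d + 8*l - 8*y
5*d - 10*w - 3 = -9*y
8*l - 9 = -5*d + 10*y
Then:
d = 111/46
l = 2229/368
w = 255/46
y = 237/46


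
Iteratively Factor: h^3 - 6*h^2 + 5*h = (h)*(h^2 - 6*h + 5) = h*(h - 5)*(h - 1)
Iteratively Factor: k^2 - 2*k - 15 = (k + 3)*(k - 5)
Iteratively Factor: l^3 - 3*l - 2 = (l + 1)*(l^2 - l - 2) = (l - 2)*(l + 1)*(l + 1)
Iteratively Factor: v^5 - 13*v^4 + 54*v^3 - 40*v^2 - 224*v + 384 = (v + 2)*(v^4 - 15*v^3 + 84*v^2 - 208*v + 192) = (v - 4)*(v + 2)*(v^3 - 11*v^2 + 40*v - 48) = (v - 4)*(v - 3)*(v + 2)*(v^2 - 8*v + 16) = (v - 4)^2*(v - 3)*(v + 2)*(v - 4)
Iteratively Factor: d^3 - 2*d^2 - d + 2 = (d - 2)*(d^2 - 1) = (d - 2)*(d - 1)*(d + 1)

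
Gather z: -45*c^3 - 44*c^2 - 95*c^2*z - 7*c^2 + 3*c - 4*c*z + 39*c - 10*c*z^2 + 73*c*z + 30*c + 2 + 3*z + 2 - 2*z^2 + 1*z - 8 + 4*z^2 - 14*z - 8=-45*c^3 - 51*c^2 + 72*c + z^2*(2 - 10*c) + z*(-95*c^2 + 69*c - 10) - 12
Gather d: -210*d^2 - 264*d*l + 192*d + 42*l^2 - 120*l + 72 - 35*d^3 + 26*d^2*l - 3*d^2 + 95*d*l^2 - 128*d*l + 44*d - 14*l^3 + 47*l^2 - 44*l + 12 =-35*d^3 + d^2*(26*l - 213) + d*(95*l^2 - 392*l + 236) - 14*l^3 + 89*l^2 - 164*l + 84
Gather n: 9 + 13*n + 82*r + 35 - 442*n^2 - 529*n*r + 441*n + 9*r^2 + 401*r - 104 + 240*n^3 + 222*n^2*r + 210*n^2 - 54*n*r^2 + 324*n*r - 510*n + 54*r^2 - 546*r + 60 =240*n^3 + n^2*(222*r - 232) + n*(-54*r^2 - 205*r - 56) + 63*r^2 - 63*r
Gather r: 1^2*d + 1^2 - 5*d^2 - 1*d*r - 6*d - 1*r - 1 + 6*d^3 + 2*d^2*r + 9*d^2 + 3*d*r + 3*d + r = 6*d^3 + 4*d^2 - 2*d + r*(2*d^2 + 2*d)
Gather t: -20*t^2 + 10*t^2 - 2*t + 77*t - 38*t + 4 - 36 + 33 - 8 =-10*t^2 + 37*t - 7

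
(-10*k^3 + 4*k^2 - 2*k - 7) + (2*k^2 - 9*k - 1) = -10*k^3 + 6*k^2 - 11*k - 8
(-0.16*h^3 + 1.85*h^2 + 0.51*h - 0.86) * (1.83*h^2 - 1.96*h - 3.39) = -0.2928*h^5 + 3.6991*h^4 - 2.1503*h^3 - 8.8449*h^2 - 0.0433000000000001*h + 2.9154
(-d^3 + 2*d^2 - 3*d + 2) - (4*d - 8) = -d^3 + 2*d^2 - 7*d + 10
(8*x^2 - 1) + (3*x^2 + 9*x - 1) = 11*x^2 + 9*x - 2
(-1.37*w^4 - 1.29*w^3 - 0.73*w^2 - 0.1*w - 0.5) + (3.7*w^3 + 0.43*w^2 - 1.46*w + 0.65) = -1.37*w^4 + 2.41*w^3 - 0.3*w^2 - 1.56*w + 0.15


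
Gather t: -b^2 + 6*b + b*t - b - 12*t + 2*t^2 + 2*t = -b^2 + 5*b + 2*t^2 + t*(b - 10)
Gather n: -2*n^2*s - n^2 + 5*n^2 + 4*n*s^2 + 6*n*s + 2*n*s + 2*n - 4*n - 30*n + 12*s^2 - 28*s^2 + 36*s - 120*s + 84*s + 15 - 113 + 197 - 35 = n^2*(4 - 2*s) + n*(4*s^2 + 8*s - 32) - 16*s^2 + 64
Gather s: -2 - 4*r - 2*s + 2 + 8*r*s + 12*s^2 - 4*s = -4*r + 12*s^2 + s*(8*r - 6)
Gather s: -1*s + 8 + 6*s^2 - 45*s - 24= 6*s^2 - 46*s - 16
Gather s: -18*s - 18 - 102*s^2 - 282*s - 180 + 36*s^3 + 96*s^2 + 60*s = 36*s^3 - 6*s^2 - 240*s - 198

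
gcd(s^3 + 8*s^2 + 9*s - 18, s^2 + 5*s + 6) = s + 3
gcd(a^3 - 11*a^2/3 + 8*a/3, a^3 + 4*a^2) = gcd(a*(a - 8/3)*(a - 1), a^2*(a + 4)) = a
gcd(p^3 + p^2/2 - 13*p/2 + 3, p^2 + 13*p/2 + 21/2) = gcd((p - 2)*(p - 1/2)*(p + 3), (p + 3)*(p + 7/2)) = p + 3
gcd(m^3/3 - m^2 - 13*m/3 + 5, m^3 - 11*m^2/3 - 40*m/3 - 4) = 1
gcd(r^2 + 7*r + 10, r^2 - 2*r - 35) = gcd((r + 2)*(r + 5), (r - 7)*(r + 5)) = r + 5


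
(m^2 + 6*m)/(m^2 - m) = (m + 6)/(m - 1)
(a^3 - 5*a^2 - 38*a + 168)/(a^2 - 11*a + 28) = a + 6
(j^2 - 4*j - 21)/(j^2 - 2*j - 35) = (j + 3)/(j + 5)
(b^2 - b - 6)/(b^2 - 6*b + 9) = (b + 2)/(b - 3)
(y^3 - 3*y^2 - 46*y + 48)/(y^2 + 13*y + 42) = (y^2 - 9*y + 8)/(y + 7)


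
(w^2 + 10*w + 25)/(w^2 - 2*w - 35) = (w + 5)/(w - 7)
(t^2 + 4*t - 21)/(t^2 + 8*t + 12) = (t^2 + 4*t - 21)/(t^2 + 8*t + 12)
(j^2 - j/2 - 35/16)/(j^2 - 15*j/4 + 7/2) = (j + 5/4)/(j - 2)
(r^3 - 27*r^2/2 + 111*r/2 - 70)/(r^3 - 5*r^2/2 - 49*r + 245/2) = (r - 4)/(r + 7)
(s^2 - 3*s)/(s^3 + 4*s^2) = (s - 3)/(s*(s + 4))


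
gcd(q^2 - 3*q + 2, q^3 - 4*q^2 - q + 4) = q - 1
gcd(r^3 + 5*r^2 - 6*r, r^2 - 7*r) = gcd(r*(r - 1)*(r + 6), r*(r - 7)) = r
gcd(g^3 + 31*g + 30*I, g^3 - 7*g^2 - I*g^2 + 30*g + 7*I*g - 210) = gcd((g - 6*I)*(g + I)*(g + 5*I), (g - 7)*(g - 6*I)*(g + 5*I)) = g^2 - I*g + 30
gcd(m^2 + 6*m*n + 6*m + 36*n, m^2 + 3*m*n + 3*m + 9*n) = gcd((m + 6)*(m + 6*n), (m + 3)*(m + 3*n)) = 1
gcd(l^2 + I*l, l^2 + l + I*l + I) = l + I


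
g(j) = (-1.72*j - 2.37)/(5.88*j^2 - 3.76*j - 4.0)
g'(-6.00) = 0.00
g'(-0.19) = -0.74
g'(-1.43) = -0.12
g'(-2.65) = -0.00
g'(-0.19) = -0.74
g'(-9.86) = 0.00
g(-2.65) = 0.05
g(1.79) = -0.67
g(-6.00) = 0.03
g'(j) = (3.76 - 11.76*j)*(-1.72*j - 2.37)/(5.88*j^2 - 3.76*j - 4.0)^2 - 1.72/(5.88*j^2 - 3.76*j - 4.0)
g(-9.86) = 0.02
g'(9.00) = 0.01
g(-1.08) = -0.07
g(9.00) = -0.04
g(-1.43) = 0.01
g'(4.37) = 0.04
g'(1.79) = 1.22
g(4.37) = -0.11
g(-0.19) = 0.66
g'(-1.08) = -0.42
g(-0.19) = 0.66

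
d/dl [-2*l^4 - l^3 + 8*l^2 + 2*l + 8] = -8*l^3 - 3*l^2 + 16*l + 2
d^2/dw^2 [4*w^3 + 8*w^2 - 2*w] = 24*w + 16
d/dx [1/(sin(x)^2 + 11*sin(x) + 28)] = -(2*sin(x) + 11)*cos(x)/(sin(x)^2 + 11*sin(x) + 28)^2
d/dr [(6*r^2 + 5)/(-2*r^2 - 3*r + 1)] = (-18*r^2 + 32*r + 15)/(4*r^4 + 12*r^3 + 5*r^2 - 6*r + 1)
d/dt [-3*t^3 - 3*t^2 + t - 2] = -9*t^2 - 6*t + 1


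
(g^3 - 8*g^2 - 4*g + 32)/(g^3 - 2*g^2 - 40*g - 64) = (g - 2)/(g + 4)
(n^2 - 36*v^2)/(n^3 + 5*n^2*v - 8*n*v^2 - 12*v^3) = (-n + 6*v)/(-n^2 + n*v + 2*v^2)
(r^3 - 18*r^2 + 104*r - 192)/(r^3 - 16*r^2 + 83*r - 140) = (r^2 - 14*r + 48)/(r^2 - 12*r + 35)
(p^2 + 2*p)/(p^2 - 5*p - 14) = p/(p - 7)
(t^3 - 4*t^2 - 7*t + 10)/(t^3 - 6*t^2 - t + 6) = (t^2 - 3*t - 10)/(t^2 - 5*t - 6)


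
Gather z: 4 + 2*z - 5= 2*z - 1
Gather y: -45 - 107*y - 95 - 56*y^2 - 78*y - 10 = -56*y^2 - 185*y - 150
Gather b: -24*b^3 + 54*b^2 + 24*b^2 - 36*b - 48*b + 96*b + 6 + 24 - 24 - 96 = -24*b^3 + 78*b^2 + 12*b - 90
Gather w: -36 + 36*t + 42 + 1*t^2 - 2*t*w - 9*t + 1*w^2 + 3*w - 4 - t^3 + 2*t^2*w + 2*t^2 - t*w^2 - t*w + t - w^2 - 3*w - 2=-t^3 + 3*t^2 - t*w^2 + 28*t + w*(2*t^2 - 3*t)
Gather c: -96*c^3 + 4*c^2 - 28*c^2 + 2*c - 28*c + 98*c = -96*c^3 - 24*c^2 + 72*c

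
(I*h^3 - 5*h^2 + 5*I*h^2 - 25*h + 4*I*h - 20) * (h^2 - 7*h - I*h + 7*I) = I*h^5 - 4*h^4 - 2*I*h^4 + 8*h^3 - 26*I*h^3 + 124*h^2 - 38*I*h^2 + 112*h - 155*I*h - 140*I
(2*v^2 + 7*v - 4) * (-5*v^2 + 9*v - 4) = -10*v^4 - 17*v^3 + 75*v^2 - 64*v + 16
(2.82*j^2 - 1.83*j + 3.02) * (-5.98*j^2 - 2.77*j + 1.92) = -16.8636*j^4 + 3.132*j^3 - 7.5761*j^2 - 11.879*j + 5.7984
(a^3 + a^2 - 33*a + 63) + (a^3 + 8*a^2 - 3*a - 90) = 2*a^3 + 9*a^2 - 36*a - 27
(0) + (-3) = -3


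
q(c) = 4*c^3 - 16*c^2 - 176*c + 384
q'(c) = 12*c^2 - 32*c - 176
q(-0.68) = 495.02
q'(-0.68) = -148.69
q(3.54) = -262.10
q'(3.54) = -138.90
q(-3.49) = 633.32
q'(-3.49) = 81.84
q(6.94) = -271.04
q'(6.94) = 179.88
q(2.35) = -66.05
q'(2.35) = -184.93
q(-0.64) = 489.04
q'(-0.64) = -150.60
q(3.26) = -221.22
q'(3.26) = -152.79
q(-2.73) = 663.85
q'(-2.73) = 0.79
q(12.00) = 2880.00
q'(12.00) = 1168.00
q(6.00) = -384.00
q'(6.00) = 64.00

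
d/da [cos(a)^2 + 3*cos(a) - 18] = -(2*cos(a) + 3)*sin(a)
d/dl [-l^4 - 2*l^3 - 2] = l^2*(-4*l - 6)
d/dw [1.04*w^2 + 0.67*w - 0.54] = 2.08*w + 0.67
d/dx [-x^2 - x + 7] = -2*x - 1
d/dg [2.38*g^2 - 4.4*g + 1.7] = 4.76*g - 4.4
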